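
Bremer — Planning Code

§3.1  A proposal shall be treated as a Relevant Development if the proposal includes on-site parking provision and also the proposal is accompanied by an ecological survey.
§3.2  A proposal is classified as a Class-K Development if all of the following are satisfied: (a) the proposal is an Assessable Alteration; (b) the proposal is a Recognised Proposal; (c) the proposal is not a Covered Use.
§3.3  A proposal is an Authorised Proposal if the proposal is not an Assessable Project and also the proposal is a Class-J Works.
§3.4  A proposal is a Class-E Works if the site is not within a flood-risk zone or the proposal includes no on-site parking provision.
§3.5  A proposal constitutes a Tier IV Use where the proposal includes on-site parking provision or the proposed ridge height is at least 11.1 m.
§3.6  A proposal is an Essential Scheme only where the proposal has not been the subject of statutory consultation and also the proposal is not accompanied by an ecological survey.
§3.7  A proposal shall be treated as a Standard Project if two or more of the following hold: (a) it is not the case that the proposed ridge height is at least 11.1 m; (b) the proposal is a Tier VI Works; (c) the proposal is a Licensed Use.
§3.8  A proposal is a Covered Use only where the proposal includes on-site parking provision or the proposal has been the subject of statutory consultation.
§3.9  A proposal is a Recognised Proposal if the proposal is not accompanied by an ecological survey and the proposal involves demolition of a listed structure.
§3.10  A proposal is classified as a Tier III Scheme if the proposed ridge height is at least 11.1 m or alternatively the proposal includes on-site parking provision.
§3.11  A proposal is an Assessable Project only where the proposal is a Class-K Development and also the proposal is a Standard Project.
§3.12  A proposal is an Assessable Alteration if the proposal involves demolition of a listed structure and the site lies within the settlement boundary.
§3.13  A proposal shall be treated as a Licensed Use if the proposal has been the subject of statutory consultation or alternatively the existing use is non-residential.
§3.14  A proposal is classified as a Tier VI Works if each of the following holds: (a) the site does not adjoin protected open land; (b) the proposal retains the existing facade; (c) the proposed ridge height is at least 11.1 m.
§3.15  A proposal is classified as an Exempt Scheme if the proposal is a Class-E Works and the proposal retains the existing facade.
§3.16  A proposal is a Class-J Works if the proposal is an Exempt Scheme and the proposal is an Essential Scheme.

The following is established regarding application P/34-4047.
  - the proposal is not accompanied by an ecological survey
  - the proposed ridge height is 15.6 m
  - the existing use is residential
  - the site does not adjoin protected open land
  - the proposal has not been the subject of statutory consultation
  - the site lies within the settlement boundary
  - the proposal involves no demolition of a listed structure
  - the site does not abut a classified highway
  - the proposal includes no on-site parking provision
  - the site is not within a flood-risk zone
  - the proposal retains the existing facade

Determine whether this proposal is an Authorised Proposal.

§3.12 — Assessable Alteration: [the proposal involves demolition of a listed structure? no] AND [the site lies within the settlement boundary? yes] → not satisfied.
§3.9 — Recognised Proposal: [the proposal is not accompanied by an ecological survey? yes] AND [the proposal involves demolition of a listed structure? no] → not satisfied.
§3.8 — Covered Use: [the proposal includes on-site parking provision? no] OR [the proposal has been the subject of statutory consultation? no] → not satisfied.
§3.2 — Class-K Development: [Assessable Alteration (§3.12)? no] AND [Recognised Proposal (§3.9)? no] AND [not a Covered Use (§3.8)? yes] → not satisfied.
§3.14 — Tier VI Works: [the site does not adjoin protected open land? yes] AND [the proposal retains the existing facade? yes] AND [proposed ridge height: 15.6 m ≥ 11.1 m? yes] → satisfied.
§3.13 — Licensed Use: [the proposal has been the subject of statutory consultation? no] OR [the existing use is non-residential? no] → not satisfied.
§3.7 — Standard Project: proposed ridge height: 15.6 m ≥ 11.1 m? yes, so negated condition no; Tier VI Works (§3.14)? yes; Licensed Use (§3.13)? no — 1 of 3 hold (need ≥2) → not satisfied.
§3.11 — Assessable Project: [Class-K Development (§3.2)? no] AND [Standard Project (§3.7)? no] → not satisfied.
§3.4 — Class-E Works: [the site is not within a flood-risk zone? yes] OR [the proposal includes no on-site parking provision? yes] → satisfied.
§3.15 — Exempt Scheme: [Class-E Works (§3.4)? yes] AND [the proposal retains the existing facade? yes] → satisfied.
§3.6 — Essential Scheme: [the proposal has not been the subject of statutory consultation? yes] AND [the proposal is not accompanied by an ecological survey? yes] → satisfied.
§3.16 — Class-J Works: [Exempt Scheme (§3.15)? yes] AND [Essential Scheme (§3.6)? yes] → satisfied.
§3.3 — Authorised Proposal: [not an Assessable Project (§3.11)? yes] AND [Class-J Works (§3.16)? yes] → satisfied.

Yes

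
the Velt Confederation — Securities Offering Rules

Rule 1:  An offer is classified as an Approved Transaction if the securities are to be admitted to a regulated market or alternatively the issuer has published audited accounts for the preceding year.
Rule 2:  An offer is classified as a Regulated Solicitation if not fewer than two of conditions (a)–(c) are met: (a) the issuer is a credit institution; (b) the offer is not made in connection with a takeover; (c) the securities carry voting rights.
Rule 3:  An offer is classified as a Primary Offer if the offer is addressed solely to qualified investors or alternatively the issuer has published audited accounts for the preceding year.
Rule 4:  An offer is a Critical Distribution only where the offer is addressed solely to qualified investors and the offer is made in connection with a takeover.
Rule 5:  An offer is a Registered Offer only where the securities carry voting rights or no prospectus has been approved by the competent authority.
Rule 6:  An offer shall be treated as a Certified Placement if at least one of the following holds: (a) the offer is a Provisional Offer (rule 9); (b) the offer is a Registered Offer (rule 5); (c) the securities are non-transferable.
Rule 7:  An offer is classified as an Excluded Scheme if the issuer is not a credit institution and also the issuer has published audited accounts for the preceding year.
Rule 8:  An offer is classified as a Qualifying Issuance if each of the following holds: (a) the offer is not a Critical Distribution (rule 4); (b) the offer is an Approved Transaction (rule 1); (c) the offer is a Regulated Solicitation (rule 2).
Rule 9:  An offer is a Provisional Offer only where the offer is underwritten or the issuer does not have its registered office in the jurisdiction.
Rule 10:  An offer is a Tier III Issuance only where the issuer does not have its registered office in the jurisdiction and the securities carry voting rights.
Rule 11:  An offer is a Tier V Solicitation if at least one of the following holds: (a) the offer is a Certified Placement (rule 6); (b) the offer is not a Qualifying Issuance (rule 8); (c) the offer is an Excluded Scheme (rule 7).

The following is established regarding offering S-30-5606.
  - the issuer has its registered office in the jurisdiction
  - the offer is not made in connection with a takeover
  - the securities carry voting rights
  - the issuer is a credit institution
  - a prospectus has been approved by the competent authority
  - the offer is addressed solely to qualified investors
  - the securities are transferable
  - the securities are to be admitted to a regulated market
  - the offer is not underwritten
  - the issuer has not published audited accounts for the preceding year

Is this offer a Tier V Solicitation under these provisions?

rule 9 — Provisional Offer: [the offer is underwritten? no] OR [the issuer does not have its registered office in the jurisdiction? no] → not satisfied.
rule 5 — Registered Offer: [the securities carry voting rights? yes] OR [no prospectus has been approved by the competent authority? no] → satisfied.
rule 6 — Certified Placement: [Provisional Offer (rule 9)? no] OR [Registered Offer (rule 5)? yes] OR [the securities are non-transferable? no] → satisfied.
rule 4 — Critical Distribution: [the offer is addressed solely to qualified investors? yes] AND [the offer is made in connection with a takeover? no] → not satisfied.
rule 1 — Approved Transaction: [the securities are to be admitted to a regulated market? yes] OR [the issuer has published audited accounts for the preceding year? no] → satisfied.
rule 2 — Regulated Solicitation: the issuer is a credit institution? yes; the offer is not made in connection with a takeover? yes; the securities carry voting rights? yes — 3 of 3 hold (need ≥2) → satisfied.
rule 8 — Qualifying Issuance: [not a Critical Distribution (rule 4)? yes] AND [Approved Transaction (rule 1)? yes] AND [Regulated Solicitation (rule 2)? yes] → satisfied.
rule 7 — Excluded Scheme: [the issuer is not a credit institution? no] AND [the issuer has published audited accounts for the preceding year? no] → not satisfied.
rule 11 — Tier V Solicitation: [Certified Placement (rule 6)? yes] OR [not a Qualifying Issuance (rule 8)? no] OR [Excluded Scheme (rule 7)? no] → satisfied.

Yes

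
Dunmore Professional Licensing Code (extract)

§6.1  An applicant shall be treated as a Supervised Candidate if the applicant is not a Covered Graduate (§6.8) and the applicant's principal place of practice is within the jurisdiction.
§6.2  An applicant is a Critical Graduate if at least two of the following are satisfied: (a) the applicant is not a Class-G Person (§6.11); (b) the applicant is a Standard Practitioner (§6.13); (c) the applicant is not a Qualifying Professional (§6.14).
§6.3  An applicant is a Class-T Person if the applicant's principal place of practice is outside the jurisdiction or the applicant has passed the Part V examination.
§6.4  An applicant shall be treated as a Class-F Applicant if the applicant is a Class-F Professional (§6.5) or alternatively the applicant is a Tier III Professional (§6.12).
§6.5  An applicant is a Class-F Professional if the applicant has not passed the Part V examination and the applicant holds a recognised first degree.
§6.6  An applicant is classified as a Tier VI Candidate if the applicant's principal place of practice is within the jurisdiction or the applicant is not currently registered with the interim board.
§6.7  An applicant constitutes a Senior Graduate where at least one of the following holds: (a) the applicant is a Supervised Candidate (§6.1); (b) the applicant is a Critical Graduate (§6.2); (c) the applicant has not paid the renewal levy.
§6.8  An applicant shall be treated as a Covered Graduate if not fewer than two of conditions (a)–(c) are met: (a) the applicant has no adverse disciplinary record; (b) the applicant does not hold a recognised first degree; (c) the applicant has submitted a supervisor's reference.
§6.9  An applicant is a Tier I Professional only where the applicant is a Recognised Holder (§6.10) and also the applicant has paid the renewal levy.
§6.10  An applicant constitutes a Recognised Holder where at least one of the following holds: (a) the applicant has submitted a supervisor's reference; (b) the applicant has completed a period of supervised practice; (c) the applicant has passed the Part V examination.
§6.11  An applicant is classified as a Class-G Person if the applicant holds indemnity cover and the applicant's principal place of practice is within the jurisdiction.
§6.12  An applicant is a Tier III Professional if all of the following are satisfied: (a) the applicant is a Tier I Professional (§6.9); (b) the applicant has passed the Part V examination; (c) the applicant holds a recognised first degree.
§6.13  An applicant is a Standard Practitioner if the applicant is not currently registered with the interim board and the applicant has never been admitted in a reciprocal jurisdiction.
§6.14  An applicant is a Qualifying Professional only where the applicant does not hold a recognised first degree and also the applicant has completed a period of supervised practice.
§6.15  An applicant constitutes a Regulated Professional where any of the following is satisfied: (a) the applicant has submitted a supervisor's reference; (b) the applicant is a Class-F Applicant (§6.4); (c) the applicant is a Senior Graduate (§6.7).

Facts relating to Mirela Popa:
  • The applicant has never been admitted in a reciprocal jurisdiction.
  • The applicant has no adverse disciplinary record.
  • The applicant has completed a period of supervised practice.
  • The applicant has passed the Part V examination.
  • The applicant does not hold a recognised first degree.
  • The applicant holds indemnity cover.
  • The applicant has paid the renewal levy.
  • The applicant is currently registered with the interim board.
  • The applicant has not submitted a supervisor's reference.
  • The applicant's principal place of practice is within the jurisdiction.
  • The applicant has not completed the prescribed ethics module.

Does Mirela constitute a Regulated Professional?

No

§6.5 — Class-F Professional: [the applicant has not passed the Part V examination? no] AND [the applicant holds a recognised first degree? no] → not satisfied.
§6.10 — Recognised Holder: [the applicant has submitted a supervisor's reference? no] OR [the applicant has completed a period of supervised practice? yes] OR [the applicant has passed the Part V examination? yes] → satisfied.
§6.9 — Tier I Professional: [Recognised Holder (§6.10)? yes] AND [the applicant has paid the renewal levy? yes] → satisfied.
§6.12 — Tier III Professional: [Tier I Professional (§6.9)? yes] AND [the applicant has passed the Part V examination? yes] AND [the applicant holds a recognised first degree? no] → not satisfied.
§6.4 — Class-F Applicant: [Class-F Professional (§6.5)? no] OR [Tier III Professional (§6.12)? no] → not satisfied.
§6.8 — Covered Graduate: the applicant has no adverse disciplinary record? yes; the applicant does not hold a recognised first degree? yes; the applicant has submitted a supervisor's reference? no — 2 of 3 hold (need ≥2) → satisfied.
§6.1 — Supervised Candidate: [not a Covered Graduate (§6.8)? no] AND [the applicant's principal place of practice is within the jurisdiction? yes] → not satisfied.
§6.11 — Class-G Person: [the applicant holds indemnity cover? yes] AND [the applicant's principal place of practice is within the jurisdiction? yes] → satisfied.
§6.13 — Standard Practitioner: [the applicant is not currently registered with the interim board? no] AND [the applicant has never been admitted in a reciprocal jurisdiction? yes] → not satisfied.
§6.14 — Qualifying Professional: [the applicant does not hold a recognised first degree? yes] AND [the applicant has completed a period of supervised practice? yes] → satisfied.
§6.2 — Critical Graduate: not a Class-G Person (§6.11)? no; Standard Practitioner (§6.13)? no; not a Qualifying Professional (§6.14)? no — 0 of 3 hold (need ≥2) → not satisfied.
§6.7 — Senior Graduate: [Supervised Candidate (§6.1)? no] OR [Critical Graduate (§6.2)? no] OR [the applicant has not paid the renewal levy? no] → not satisfied.
§6.15 — Regulated Professional: [the applicant has submitted a supervisor's reference? no] OR [Class-F Applicant (§6.4)? no] OR [Senior Graduate (§6.7)? no] → not satisfied.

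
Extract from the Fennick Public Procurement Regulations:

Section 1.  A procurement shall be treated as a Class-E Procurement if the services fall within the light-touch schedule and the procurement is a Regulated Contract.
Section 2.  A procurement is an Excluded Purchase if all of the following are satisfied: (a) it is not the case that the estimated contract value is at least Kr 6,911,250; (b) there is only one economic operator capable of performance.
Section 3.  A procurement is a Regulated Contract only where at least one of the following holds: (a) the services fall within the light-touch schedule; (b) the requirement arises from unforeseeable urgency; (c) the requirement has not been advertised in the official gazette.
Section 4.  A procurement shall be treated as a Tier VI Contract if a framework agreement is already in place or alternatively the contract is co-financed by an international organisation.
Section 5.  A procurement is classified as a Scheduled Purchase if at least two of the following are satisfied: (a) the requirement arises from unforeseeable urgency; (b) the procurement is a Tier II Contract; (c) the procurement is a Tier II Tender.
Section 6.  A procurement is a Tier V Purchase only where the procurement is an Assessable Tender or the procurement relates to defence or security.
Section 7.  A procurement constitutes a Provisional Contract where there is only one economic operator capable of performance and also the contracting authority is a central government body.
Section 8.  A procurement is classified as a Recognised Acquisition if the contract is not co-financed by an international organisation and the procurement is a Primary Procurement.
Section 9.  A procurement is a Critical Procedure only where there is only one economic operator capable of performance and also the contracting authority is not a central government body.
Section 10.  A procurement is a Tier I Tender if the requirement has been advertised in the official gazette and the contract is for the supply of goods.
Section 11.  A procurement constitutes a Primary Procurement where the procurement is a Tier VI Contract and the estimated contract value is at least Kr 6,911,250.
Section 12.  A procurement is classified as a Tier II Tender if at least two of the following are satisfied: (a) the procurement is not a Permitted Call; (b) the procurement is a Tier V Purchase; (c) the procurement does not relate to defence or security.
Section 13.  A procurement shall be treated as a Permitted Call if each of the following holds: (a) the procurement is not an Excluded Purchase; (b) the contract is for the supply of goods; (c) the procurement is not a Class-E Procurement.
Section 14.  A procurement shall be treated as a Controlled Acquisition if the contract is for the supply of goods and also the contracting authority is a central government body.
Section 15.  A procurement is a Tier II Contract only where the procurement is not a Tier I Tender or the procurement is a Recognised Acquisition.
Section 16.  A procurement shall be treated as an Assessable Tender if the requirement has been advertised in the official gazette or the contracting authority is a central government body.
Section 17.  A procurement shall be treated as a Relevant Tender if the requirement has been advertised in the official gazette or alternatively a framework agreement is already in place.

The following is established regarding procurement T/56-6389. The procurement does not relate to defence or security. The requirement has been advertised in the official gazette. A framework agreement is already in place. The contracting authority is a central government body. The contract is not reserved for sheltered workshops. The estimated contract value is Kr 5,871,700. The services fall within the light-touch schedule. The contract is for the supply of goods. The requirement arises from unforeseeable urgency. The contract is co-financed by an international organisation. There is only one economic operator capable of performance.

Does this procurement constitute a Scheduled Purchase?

Yes

section 10 — Tier I Tender: [the requirement has been advertised in the official gazette? yes] AND [the contract is for the supply of goods? yes] → satisfied.
section 4 — Tier VI Contract: [a framework agreement is already in place? yes] OR [the contract is co-financed by an international organisation? yes] → satisfied.
section 11 — Primary Procurement: [Tier VI Contract (section 4)? yes] AND [estimated contract value: Kr 5,871,700 ≥ Kr 6,911,250? no] → not satisfied.
section 8 — Recognised Acquisition: [the contract is not co-financed by an international organisation? no] AND [Primary Procurement (section 11)? no] → not satisfied.
section 15 — Tier II Contract: [not a Tier I Tender (section 10)? no] OR [Recognised Acquisition (section 8)? no] → not satisfied.
section 2 — Excluded Purchase: [estimated contract value: Kr 5,871,700 ≥ Kr 6,911,250? no, so negated condition yes] AND [there is only one economic operator capable of performance? yes] → satisfied.
section 3 — Regulated Contract: [the services fall within the light-touch schedule? yes] OR [the requirement arises from unforeseeable urgency? yes] OR [the requirement has not been advertised in the official gazette? no] → satisfied.
section 1 — Class-E Procurement: [the services fall within the light-touch schedule? yes] AND [Regulated Contract (section 3)? yes] → satisfied.
section 13 — Permitted Call: [not an Excluded Purchase (section 2)? no] AND [the contract is for the supply of goods? yes] AND [not a Class-E Procurement (section 1)? no] → not satisfied.
section 16 — Assessable Tender: [the requirement has been advertised in the official gazette? yes] OR [the contracting authority is a central government body? yes] → satisfied.
section 6 — Tier V Purchase: [Assessable Tender (section 16)? yes] OR [the procurement relates to defence or security? no] → satisfied.
section 12 — Tier II Tender: not a Permitted Call (section 13)? yes; Tier V Purchase (section 6)? yes; the procurement does not relate to defence or security? yes — 3 of 3 hold (need ≥2) → satisfied.
section 5 — Scheduled Purchase: the requirement arises from unforeseeable urgency? yes; Tier II Contract (section 15)? no; Tier II Tender (section 12)? yes — 2 of 3 hold (need ≥2) → satisfied.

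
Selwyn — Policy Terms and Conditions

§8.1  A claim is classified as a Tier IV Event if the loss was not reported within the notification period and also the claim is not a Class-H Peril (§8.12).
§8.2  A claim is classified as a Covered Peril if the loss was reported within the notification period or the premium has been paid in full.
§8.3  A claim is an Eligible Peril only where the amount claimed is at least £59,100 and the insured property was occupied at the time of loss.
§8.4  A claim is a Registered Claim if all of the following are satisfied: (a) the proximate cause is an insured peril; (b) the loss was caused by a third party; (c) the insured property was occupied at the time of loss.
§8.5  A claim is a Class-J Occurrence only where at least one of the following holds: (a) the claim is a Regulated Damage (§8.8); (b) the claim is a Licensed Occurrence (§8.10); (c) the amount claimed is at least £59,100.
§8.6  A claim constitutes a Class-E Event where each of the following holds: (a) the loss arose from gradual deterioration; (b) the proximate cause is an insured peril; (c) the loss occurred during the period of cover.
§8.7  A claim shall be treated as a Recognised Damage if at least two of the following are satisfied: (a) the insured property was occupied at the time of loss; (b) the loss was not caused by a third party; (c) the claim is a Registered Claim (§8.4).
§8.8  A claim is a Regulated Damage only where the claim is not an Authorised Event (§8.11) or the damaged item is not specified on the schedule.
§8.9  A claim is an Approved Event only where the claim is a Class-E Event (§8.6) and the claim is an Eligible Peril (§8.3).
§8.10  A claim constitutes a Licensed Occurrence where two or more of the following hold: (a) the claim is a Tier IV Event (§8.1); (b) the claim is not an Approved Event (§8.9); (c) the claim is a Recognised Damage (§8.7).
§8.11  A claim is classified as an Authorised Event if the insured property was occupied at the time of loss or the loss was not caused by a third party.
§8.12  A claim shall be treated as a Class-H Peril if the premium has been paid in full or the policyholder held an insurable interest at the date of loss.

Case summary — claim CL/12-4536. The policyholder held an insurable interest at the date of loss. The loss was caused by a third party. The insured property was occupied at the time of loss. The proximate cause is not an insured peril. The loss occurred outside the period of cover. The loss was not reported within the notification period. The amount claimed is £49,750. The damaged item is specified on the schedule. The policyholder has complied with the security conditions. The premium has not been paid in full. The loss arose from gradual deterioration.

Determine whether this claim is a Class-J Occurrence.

Under §8.11: the insured property was occupied at the time of loss? yes; or the loss was not caused by a third party? no. So the claim is an Authorised Event.
Under §8.8: not an Authorised Event (§8.11)? no; or the damaged item is not specified on the schedule? no. So the claim is not a Regulated Damage.
Under §8.12: the premium has been paid in full? no; or the policyholder held an insurable interest at the date of loss? yes. So the claim is a Class-H Peril.
Under §8.1: the loss was not reported within the notification period? yes; and not a Class-H Peril (§8.12)? no. So the claim is not a Tier IV Event.
Under §8.6: the loss arose from gradual deterioration? yes; and the proximate cause is an insured peril? no; and the loss occurred during the period of cover? no. So the claim is not a Class-E Event.
Under §8.3: amount claimed: £49,750 ≥ £59,100? no; and the insured property was occupied at the time of loss? yes. So the claim is not an Eligible Peril.
Under §8.9: Class-E Event (§8.6)? no; and Eligible Peril (§8.3)? no. So the claim is not an Approved Event.
Under §8.4: the proximate cause is an insured peril? no; and the loss was caused by a third party? yes; and the insured property was occupied at the time of loss? yes. So the claim is not a Registered Claim.
Under §8.7: the insured property was occupied at the time of loss? yes; the loss was not caused by a third party? no; Registered Claim (§8.4)? no — 1 of 3 hold (need ≥2) → not satisfied.
Under §8.10: Tier IV Event (§8.1)? no; not an Approved Event (§8.9)? yes; Recognised Damage (§8.7)? no — 1 of 3 hold (need ≥2) → not satisfied.
Under §8.5: Regulated Damage (§8.8)? no; or Licensed Occurrence (§8.10)? no; or amount claimed: £49,750 ≥ £59,100? no. So the claim is not a Class-J Occurrence.

No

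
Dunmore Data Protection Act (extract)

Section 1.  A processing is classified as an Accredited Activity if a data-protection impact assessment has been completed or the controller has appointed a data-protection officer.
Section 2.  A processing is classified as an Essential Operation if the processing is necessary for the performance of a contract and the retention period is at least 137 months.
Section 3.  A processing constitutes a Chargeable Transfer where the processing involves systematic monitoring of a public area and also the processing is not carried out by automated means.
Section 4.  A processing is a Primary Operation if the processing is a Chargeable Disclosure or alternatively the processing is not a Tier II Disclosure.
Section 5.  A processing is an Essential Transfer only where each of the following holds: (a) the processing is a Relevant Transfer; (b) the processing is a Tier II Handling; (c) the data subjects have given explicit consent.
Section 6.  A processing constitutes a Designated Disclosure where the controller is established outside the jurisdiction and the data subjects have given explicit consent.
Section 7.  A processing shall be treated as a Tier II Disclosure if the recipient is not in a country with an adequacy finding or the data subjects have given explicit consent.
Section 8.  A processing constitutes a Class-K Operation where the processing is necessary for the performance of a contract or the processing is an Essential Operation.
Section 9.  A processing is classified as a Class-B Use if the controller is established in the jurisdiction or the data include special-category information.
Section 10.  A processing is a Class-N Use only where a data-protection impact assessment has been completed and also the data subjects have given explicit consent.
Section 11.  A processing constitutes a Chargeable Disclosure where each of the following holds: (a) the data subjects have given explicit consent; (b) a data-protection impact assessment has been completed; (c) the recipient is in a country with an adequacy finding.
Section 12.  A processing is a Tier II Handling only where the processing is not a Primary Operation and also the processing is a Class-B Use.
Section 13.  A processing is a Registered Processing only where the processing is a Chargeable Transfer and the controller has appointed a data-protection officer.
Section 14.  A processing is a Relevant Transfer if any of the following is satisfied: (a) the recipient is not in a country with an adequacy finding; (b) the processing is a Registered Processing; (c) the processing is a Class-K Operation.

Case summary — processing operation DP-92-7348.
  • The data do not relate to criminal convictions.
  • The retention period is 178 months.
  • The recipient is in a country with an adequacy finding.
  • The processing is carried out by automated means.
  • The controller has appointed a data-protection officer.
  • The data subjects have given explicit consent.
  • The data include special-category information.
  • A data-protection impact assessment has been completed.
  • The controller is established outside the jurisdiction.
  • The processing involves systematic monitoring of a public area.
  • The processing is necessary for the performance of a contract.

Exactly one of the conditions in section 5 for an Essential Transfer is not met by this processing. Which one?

Tier II Handling

section 3 — Chargeable Transfer: [the processing involves systematic monitoring of a public area? yes] AND [the processing is not carried out by automated means? no] → not satisfied.
section 13 — Registered Processing: [Chargeable Transfer (section 3)? no] AND [the controller has appointed a data-protection officer? yes] → not satisfied.
section 2 — Essential Operation: [the processing is necessary for the performance of a contract? yes] AND [retention period: 178 months ≥ 137 months? yes] → satisfied.
section 8 — Class-K Operation: [the processing is necessary for the performance of a contract? yes] OR [Essential Operation (section 2)? yes] → satisfied.
section 14 — Relevant Transfer: [the recipient is not in a country with an adequacy finding? no] OR [Registered Processing (section 13)? no] OR [Class-K Operation (section 8)? yes] → satisfied.
section 11 — Chargeable Disclosure: [the data subjects have given explicit consent? yes] AND [a data-protection impact assessment has been completed? yes] AND [the recipient is in a country with an adequacy finding? yes] → satisfied.
section 7 — Tier II Disclosure: [the recipient is not in a country with an adequacy finding? no] OR [the data subjects have given explicit consent? yes] → satisfied.
section 4 — Primary Operation: [Chargeable Disclosure (section 11)? yes] OR [not a Tier II Disclosure (section 7)? no] → satisfied.
section 9 — Class-B Use: [the controller is established in the jurisdiction? no] OR [the data include special-category information? yes] → satisfied.
section 12 — Tier II Handling: [not a Primary Operation (section 4)? no] AND [Class-B Use (section 9)? yes] → not satisfied.
section 5 — Essential Transfer: [Relevant Transfer (section 14)? yes] AND [Tier II Handling (section 12)? no] AND [the data subjects have given explicit consent? yes] → not satisfied.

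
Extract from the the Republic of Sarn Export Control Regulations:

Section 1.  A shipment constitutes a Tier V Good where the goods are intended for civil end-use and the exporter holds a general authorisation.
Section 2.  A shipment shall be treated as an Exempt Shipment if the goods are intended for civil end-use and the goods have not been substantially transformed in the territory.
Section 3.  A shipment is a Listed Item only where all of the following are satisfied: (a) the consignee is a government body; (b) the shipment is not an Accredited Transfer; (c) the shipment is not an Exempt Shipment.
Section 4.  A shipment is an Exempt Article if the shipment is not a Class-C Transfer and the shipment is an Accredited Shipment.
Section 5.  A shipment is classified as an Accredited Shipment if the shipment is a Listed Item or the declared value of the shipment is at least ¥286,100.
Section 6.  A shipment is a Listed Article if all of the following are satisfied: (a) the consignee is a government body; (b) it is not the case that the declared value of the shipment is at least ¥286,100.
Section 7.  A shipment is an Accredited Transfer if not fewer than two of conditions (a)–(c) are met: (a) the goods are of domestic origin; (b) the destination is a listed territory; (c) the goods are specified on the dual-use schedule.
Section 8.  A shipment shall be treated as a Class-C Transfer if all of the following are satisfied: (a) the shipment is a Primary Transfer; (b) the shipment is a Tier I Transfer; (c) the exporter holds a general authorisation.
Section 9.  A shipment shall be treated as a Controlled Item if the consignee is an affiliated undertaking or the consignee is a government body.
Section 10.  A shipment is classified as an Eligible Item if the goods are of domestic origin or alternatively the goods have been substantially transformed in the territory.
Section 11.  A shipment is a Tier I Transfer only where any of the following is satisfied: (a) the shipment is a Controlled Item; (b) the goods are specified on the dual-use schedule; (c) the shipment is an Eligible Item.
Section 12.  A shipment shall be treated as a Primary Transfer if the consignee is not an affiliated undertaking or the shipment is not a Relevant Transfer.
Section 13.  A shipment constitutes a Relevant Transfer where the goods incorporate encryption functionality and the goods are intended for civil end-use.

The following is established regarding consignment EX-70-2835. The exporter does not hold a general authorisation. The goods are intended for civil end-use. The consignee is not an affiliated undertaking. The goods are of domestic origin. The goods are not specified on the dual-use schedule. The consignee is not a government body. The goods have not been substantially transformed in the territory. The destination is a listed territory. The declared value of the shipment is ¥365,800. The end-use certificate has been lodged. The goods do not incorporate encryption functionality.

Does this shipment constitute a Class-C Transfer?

section 13 — Relevant Transfer: [the goods incorporate encryption functionality? no] AND [the goods are intended for civil end-use? yes] → not satisfied.
section 12 — Primary Transfer: [the consignee is not an affiliated undertaking? yes] OR [not a Relevant Transfer (section 13)? yes] → satisfied.
section 9 — Controlled Item: [the consignee is an affiliated undertaking? no] OR [the consignee is a government body? no] → not satisfied.
section 10 — Eligible Item: [the goods are of domestic origin? yes] OR [the goods have been substantially transformed in the territory? no] → satisfied.
section 11 — Tier I Transfer: [Controlled Item (section 9)? no] OR [the goods are specified on the dual-use schedule? no] OR [Eligible Item (section 10)? yes] → satisfied.
section 8 — Class-C Transfer: [Primary Transfer (section 12)? yes] AND [Tier I Transfer (section 11)? yes] AND [the exporter holds a general authorisation? no] → not satisfied.

No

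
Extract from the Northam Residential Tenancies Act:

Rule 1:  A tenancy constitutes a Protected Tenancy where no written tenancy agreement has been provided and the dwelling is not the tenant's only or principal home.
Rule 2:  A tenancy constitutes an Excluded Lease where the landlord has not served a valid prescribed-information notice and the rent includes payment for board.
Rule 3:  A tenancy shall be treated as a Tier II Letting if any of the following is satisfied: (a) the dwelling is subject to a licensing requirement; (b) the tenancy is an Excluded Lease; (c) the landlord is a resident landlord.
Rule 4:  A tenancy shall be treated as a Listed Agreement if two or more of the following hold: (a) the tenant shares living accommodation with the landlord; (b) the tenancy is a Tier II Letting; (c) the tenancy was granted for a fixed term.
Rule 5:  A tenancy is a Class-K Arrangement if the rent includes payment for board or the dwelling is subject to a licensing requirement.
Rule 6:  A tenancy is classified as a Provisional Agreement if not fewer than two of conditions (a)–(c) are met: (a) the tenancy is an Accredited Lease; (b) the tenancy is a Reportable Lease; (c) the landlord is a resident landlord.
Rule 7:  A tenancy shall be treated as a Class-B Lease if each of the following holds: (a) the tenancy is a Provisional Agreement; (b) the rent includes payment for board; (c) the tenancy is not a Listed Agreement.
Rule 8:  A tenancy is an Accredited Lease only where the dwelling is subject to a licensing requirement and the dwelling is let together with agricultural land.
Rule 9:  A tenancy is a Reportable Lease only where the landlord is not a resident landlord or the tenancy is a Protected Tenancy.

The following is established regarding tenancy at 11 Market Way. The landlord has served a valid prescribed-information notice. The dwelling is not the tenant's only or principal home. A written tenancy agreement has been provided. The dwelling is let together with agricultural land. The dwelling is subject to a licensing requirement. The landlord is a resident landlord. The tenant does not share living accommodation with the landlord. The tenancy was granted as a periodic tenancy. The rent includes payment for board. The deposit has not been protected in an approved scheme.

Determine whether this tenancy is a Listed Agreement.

No

rule 2 — Excluded Lease: [the landlord has not served a valid prescribed-information notice? no] AND [the rent includes payment for board? yes] → not satisfied.
rule 3 — Tier II Letting: [the dwelling is subject to a licensing requirement? yes] OR [Excluded Lease (rule 2)? no] OR [the landlord is a resident landlord? yes] → satisfied.
rule 4 — Listed Agreement: the tenant shares living accommodation with the landlord? no; Tier II Letting (rule 3)? yes; the tenancy was granted for a fixed term? no — 1 of 3 hold (need ≥2) → not satisfied.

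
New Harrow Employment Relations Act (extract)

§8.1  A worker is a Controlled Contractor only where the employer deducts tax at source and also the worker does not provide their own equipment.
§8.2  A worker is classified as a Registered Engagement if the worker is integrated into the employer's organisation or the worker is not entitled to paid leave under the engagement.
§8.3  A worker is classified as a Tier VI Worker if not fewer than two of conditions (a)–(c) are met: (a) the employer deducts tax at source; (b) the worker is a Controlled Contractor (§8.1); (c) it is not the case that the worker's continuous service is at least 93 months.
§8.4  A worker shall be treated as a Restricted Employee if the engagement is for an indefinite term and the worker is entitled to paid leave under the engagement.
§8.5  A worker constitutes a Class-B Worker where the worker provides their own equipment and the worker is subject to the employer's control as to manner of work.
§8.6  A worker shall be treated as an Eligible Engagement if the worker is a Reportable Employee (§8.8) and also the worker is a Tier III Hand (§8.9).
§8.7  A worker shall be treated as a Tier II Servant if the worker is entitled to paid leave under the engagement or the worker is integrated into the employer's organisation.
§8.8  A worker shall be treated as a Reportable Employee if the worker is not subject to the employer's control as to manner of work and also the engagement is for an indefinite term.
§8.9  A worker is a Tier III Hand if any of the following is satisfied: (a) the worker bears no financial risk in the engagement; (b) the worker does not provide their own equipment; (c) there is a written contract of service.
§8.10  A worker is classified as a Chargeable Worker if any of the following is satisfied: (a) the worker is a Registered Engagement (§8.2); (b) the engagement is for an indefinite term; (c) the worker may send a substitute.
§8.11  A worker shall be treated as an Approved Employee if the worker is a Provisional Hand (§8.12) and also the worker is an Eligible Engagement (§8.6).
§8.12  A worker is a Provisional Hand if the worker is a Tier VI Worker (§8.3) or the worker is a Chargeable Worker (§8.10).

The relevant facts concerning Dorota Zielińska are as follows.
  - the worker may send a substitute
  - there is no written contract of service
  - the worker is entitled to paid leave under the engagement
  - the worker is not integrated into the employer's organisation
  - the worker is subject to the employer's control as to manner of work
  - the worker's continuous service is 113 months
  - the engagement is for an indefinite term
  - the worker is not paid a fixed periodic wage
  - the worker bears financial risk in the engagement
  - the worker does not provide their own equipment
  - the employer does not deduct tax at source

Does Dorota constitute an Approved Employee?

No

§8.1 — Controlled Contractor: [the employer deducts tax at source? no] AND [the worker does not provide their own equipment? yes] → not satisfied.
§8.3 — Tier VI Worker: the employer deducts tax at source? no; Controlled Contractor (§8.1)? no; worker's continuous service: 113 months ≥ 93 months? yes, so negated condition no — 0 of 3 hold (need ≥2) → not satisfied.
§8.2 — Registered Engagement: [the worker is integrated into the employer's organisation? no] OR [the worker is not entitled to paid leave under the engagement? no] → not satisfied.
§8.10 — Chargeable Worker: [Registered Engagement (§8.2)? no] OR [the engagement is for an indefinite term? yes] OR [the worker may send a substitute? yes] → satisfied.
§8.12 — Provisional Hand: [Tier VI Worker (§8.3)? no] OR [Chargeable Worker (§8.10)? yes] → satisfied.
§8.8 — Reportable Employee: [the worker is not subject to the employer's control as to manner of work? no] AND [the engagement is for an indefinite term? yes] → not satisfied.
§8.9 — Tier III Hand: [the worker bears no financial risk in the engagement? no] OR [the worker does not provide their own equipment? yes] OR [there is a written contract of service? no] → satisfied.
§8.6 — Eligible Engagement: [Reportable Employee (§8.8)? no] AND [Tier III Hand (§8.9)? yes] → not satisfied.
§8.11 — Approved Employee: [Provisional Hand (§8.12)? yes] AND [Eligible Engagement (§8.6)? no] → not satisfied.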